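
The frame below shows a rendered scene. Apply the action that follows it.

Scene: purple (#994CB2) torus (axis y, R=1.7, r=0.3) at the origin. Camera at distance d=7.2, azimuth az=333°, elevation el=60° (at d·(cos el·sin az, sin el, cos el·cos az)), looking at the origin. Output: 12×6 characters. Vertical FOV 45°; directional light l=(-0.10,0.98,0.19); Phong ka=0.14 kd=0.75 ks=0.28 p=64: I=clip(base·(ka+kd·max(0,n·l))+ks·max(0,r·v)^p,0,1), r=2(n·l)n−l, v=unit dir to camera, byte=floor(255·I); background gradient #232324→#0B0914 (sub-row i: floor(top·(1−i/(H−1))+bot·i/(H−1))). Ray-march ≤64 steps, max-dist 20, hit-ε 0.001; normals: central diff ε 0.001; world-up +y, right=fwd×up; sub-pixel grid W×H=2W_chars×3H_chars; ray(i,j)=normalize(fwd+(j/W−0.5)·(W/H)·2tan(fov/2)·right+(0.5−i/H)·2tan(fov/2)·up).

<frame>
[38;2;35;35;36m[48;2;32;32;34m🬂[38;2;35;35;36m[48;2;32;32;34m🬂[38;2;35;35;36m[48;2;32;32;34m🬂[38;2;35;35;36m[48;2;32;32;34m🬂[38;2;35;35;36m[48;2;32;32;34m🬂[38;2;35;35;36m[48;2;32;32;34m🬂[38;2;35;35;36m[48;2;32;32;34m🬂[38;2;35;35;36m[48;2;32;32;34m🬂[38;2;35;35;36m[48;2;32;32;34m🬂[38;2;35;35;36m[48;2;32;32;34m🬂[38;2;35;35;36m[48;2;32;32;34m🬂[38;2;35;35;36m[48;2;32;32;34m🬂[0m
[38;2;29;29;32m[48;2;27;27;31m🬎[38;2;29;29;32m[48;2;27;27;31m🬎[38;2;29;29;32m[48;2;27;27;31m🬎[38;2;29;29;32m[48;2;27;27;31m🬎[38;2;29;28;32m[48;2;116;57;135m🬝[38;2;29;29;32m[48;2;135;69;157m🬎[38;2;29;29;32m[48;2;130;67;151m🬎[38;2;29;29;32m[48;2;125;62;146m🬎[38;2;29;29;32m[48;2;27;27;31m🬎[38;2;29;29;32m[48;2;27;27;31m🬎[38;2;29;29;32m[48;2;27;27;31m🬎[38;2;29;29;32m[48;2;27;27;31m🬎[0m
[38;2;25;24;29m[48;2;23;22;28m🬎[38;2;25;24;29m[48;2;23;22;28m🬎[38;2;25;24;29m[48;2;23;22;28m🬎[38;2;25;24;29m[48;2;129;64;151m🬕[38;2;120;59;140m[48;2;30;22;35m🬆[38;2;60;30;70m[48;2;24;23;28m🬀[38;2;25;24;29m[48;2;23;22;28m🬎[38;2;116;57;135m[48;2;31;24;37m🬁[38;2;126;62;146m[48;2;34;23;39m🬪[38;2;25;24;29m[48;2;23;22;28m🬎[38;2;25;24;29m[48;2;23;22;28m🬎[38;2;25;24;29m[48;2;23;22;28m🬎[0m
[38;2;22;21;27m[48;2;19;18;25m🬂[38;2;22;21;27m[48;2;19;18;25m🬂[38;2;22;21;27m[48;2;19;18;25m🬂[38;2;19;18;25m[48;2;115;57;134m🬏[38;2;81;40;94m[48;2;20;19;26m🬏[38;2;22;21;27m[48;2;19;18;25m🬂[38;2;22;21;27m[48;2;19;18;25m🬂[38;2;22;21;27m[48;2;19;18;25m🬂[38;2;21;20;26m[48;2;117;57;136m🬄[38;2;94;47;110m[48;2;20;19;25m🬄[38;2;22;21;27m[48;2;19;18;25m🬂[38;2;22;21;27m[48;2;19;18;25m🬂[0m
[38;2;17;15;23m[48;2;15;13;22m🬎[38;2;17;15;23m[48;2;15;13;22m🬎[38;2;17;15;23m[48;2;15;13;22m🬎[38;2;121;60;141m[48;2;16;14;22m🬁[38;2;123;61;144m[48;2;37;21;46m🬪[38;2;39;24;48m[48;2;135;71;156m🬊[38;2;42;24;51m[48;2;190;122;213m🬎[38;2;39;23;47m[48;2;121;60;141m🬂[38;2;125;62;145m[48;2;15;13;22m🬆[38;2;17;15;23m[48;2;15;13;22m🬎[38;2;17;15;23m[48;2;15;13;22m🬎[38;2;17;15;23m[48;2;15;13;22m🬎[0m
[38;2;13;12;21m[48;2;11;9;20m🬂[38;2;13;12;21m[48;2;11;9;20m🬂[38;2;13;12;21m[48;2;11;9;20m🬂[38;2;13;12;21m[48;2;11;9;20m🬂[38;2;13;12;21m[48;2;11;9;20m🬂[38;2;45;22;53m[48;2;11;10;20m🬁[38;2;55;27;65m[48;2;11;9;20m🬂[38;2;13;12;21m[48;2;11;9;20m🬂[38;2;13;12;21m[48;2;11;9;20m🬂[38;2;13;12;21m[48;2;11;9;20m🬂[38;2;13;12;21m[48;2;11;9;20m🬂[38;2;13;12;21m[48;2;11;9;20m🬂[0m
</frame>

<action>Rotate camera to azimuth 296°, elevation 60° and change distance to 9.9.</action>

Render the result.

<frame>
[38;2;35;35;36m[48;2;32;32;34m🬂[38;2;35;35;36m[48;2;32;32;34m🬂[38;2;35;35;36m[48;2;32;32;34m🬂[38;2;35;35;36m[48;2;32;32;34m🬂[38;2;35;35;36m[48;2;32;32;34m🬂[38;2;35;35;36m[48;2;32;32;34m🬂[38;2;35;35;36m[48;2;32;32;34m🬂[38;2;35;35;36m[48;2;32;32;34m🬂[38;2;35;35;36m[48;2;32;32;34m🬂[38;2;35;35;36m[48;2;32;32;34m🬂[38;2;35;35;36m[48;2;32;32;34m🬂[38;2;35;35;36m[48;2;32;32;34m🬂[0m
[38;2;29;29;32m[48;2;27;27;31m🬎[38;2;29;29;32m[48;2;27;27;31m🬎[38;2;29;29;32m[48;2;27;27;31m🬎[38;2;29;29;32m[48;2;27;27;31m🬎[38;2;29;29;32m[48;2;27;27;31m🬎[38;2;29;29;32m[48;2;27;27;31m🬎[38;2;29;29;32m[48;2;27;27;31m🬎[38;2;29;29;32m[48;2;27;27;31m🬎[38;2;29;29;32m[48;2;27;27;31m🬎[38;2;29;29;32m[48;2;27;27;31m🬎[38;2;29;29;32m[48;2;27;27;31m🬎[38;2;29;29;32m[48;2;27;27;31m🬎[0m
[38;2;25;24;29m[48;2;23;22;28m🬎[38;2;25;24;29m[48;2;23;22;28m🬎[38;2;25;24;29m[48;2;23;22;28m🬎[38;2;25;24;29m[48;2;23;22;28m🬎[38;2;25;24;29m[48;2;113;56;132m🬆[38;2;165;100;186m[48;2;37;26;44m🬂[38;2;128;64;149m[48;2;24;23;28m🬂[38;2;130;64;151m[48;2;45;28;53m🬈[38;2;123;61;143m[48;2;25;24;29m🬏[38;2;25;24;29m[48;2;23;22;28m🬎[38;2;25;24;29m[48;2;23;22;28m🬎[38;2;25;24;29m[48;2;23;22;28m🬎[0m
[38;2;22;21;27m[48;2;19;18;25m🬂[38;2;22;21;27m[48;2;19;18;25m🬂[38;2;22;21;27m[48;2;19;18;25m🬂[38;2;22;21;27m[48;2;19;18;25m🬂[38;2;42;24;50m[48;2;126;62;146m🬘[38;2;22;21;27m[48;2;19;18;25m🬂[38;2;22;21;27m[48;2;19;18;25m🬂[38;2;27;21;33m[48;2;133;66;154m🬝[38;2;132;65;153m[48;2;28;21;35m🬄[38;2;22;21;27m[48;2;19;18;25m🬂[38;2;22;21;27m[48;2;19;18;25m🬂[38;2;22;21;27m[48;2;19;18;25m🬂[0m
[38;2;17;15;23m[48;2;15;13;22m🬎[38;2;17;15;23m[48;2;15;13;22m🬎[38;2;17;15;23m[48;2;15;13;22m🬎[38;2;17;15;23m[48;2;15;13;22m🬎[38;2;80;39;93m[48;2;16;14;22m🬁[38;2;111;55;130m[48;2;15;13;22m🬊[38;2;104;51;121m[48;2;15;13;22m🬎[38;2;125;66;144m[48;2;15;14;22m🬂[38;2;17;15;23m[48;2;15;13;22m🬎[38;2;17;15;23m[48;2;15;13;22m🬎[38;2;17;15;23m[48;2;15;13;22m🬎[38;2;17;15;23m[48;2;15;13;22m🬎[0m
[38;2;13;12;21m[48;2;11;9;20m🬂[38;2;13;12;21m[48;2;11;9;20m🬂[38;2;13;12;21m[48;2;11;9;20m🬂[38;2;13;12;21m[48;2;11;9;20m🬂[38;2;13;12;21m[48;2;11;9;20m🬂[38;2;13;12;21m[48;2;11;9;20m🬂[38;2;13;12;21m[48;2;11;9;20m🬂[38;2;13;12;21m[48;2;11;9;20m🬂[38;2;13;12;21m[48;2;11;9;20m🬂[38;2;13;12;21m[48;2;11;9;20m🬂[38;2;13;12;21m[48;2;11;9;20m🬂[38;2;13;12;21m[48;2;11;9;20m🬂[0m
</frame>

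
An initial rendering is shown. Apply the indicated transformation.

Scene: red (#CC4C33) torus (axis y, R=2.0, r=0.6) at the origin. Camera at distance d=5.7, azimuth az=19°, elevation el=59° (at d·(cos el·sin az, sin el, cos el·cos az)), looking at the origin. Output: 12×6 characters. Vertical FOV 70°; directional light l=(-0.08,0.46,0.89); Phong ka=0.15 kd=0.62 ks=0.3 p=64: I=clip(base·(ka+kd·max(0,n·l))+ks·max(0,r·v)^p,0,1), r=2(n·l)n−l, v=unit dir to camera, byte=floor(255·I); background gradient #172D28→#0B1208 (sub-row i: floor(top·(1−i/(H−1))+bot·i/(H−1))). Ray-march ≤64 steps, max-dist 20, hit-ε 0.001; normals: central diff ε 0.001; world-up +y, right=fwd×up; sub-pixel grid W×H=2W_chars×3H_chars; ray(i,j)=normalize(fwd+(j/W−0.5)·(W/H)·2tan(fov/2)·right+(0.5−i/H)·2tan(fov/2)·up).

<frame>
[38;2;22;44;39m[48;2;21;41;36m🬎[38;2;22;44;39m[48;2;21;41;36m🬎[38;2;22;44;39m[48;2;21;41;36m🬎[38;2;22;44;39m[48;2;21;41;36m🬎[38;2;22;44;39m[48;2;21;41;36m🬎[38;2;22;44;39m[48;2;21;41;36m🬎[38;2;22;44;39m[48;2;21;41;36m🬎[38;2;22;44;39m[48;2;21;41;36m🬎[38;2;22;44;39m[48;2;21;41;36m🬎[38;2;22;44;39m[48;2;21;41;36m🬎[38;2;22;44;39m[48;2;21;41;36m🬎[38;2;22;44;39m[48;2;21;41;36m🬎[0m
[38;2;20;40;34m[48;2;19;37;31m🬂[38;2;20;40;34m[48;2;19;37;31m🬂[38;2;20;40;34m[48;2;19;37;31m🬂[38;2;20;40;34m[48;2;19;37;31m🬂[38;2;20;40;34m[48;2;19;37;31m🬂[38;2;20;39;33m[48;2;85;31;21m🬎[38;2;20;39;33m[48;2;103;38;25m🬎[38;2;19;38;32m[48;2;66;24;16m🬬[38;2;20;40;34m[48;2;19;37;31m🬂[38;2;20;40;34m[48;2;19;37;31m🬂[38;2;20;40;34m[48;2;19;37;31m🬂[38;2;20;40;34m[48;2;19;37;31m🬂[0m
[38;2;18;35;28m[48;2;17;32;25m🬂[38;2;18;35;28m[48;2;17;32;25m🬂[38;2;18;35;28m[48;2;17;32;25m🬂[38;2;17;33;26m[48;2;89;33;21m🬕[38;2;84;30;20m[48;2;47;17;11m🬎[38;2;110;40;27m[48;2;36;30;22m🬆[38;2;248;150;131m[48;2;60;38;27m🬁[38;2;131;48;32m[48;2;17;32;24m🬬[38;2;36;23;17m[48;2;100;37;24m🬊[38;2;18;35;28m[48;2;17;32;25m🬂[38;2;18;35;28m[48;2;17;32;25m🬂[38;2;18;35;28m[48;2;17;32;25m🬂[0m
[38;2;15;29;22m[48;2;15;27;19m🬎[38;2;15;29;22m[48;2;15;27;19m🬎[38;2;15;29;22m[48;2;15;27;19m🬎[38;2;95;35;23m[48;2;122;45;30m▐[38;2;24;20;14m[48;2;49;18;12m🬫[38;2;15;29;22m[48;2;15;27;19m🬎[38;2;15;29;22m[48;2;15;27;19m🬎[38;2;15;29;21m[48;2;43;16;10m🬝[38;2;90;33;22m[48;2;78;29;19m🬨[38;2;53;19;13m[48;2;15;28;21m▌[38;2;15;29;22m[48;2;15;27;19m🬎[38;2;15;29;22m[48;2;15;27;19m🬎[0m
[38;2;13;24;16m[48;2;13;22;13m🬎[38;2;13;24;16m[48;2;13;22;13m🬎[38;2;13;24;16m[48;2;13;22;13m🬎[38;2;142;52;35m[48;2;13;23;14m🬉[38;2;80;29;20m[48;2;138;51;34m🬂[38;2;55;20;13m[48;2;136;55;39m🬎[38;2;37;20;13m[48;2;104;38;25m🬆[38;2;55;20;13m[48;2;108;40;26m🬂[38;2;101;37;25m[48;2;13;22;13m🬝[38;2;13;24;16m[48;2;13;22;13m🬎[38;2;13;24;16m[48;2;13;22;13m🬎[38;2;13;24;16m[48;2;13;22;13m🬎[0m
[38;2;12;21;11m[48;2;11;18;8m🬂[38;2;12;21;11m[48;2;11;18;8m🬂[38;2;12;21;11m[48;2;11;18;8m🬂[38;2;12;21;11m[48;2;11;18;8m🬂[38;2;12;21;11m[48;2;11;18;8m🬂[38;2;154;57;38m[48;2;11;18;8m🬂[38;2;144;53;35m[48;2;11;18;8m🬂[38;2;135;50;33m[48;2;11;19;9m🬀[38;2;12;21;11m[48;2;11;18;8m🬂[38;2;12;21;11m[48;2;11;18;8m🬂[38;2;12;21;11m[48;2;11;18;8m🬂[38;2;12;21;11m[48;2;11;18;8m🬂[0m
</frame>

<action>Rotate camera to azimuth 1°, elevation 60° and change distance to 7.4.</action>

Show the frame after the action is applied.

<frame>
[38;2;22;44;39m[48;2;21;41;36m🬎[38;2;22;44;39m[48;2;21;41;36m🬎[38;2;22;44;39m[48;2;21;41;36m🬎[38;2;22;44;39m[48;2;21;41;36m🬎[38;2;22;44;39m[48;2;21;41;36m🬎[38;2;22;44;39m[48;2;21;41;36m🬎[38;2;22;44;39m[48;2;21;41;36m🬎[38;2;22;44;39m[48;2;21;41;36m🬎[38;2;22;44;39m[48;2;21;41;36m🬎[38;2;22;44;39m[48;2;21;41;36m🬎[38;2;22;44;39m[48;2;21;41;36m🬎[38;2;22;44;39m[48;2;21;41;36m🬎[0m
[38;2;20;40;34m[48;2;19;37;31m🬂[38;2;20;40;34m[48;2;19;37;31m🬂[38;2;20;40;34m[48;2;19;37;31m🬂[38;2;20;40;34m[48;2;19;37;31m🬂[38;2;20;40;34m[48;2;19;37;31m🬂[38;2;20;40;34m[48;2;19;37;31m🬂[38;2;20;40;34m[48;2;19;37;31m🬂[38;2;20;40;34m[48;2;19;37;31m🬂[38;2;20;40;34m[48;2;19;37;31m🬂[38;2;20;40;34m[48;2;19;37;31m🬂[38;2;20;40;34m[48;2;19;37;31m🬂[38;2;20;40;34m[48;2;19;37;31m🬂[0m
[38;2;18;35;28m[48;2;17;32;25m🬂[38;2;18;35;28m[48;2;17;32;25m🬂[38;2;18;35;28m[48;2;17;32;25m🬂[38;2;18;35;28m[48;2;17;32;25m🬂[38;2;18;34;27m[48;2;86;31;21m🬆[38;2;123;45;30m[48;2;53;28;19m🬍[38;2;134;49;33m[48;2;17;32;24m🬎[38;2;41;29;22m[48;2;103;38;25m🬂[38;2;74;27;18m[48;2;17;33;26m🬏[38;2;18;35;28m[48;2;17;32;25m🬂[38;2;18;35;28m[48;2;17;32;25m🬂[38;2;18;35;28m[48;2;17;32;25m🬂[0m
[38;2;15;29;22m[48;2;15;27;19m🬎[38;2;15;29;22m[48;2;15;27;19m🬎[38;2;15;29;22m[48;2;15;27;19m🬎[38;2;15;29;22m[48;2;15;27;19m🬎[38;2;56;21;14m[48;2;103;38;25m🬉[38;2;15;29;21m[48;2;36;13;9m🬬[38;2;15;29;22m[48;2;15;27;19m🬎[38;2;24;24;18m[48;2;76;28;18m▌[38;2;98;36;24m[48;2;15;28;21m▌[38;2;15;29;22m[48;2;15;27;19m🬎[38;2;15;29;22m[48;2;15;27;19m🬎[38;2;15;29;22m[48;2;15;27;19m🬎[0m
[38;2;13;24;16m[48;2;13;22;13m🬎[38;2;13;24;16m[48;2;13;22;13m🬎[38;2;13;24;16m[48;2;13;22;13m🬎[38;2;13;24;16m[48;2;13;22;13m🬎[38;2;136;50;34m[48;2;13;23;14m🬁[38;2;143;56;39m[48;2;37;25;15m🬌[38;2;184;92;75m[48;2;47;26;16m🬋[38;2;127;47;31m[48;2;13;22;13m🬆[38;2;13;24;16m[48;2;13;22;13m🬎[38;2;13;24;16m[48;2;13;22;13m🬎[38;2;13;24;16m[48;2;13;22;13m🬎[38;2;13;24;16m[48;2;13;22;13m🬎[0m
[38;2;12;21;11m[48;2;11;18;8m🬂[38;2;12;21;11m[48;2;11;18;8m🬂[38;2;12;21;11m[48;2;11;18;8m🬂[38;2;12;21;11m[48;2;11;18;8m🬂[38;2;12;21;11m[48;2;11;18;8m🬂[38;2;12;21;11m[48;2;11;18;8m🬂[38;2;12;21;11m[48;2;11;18;8m🬂[38;2;12;21;11m[48;2;11;18;8m🬂[38;2;12;21;11m[48;2;11;18;8m🬂[38;2;12;21;11m[48;2;11;18;8m🬂[38;2;12;21;11m[48;2;11;18;8m🬂[38;2;12;21;11m[48;2;11;18;8m🬂[0m
</frame>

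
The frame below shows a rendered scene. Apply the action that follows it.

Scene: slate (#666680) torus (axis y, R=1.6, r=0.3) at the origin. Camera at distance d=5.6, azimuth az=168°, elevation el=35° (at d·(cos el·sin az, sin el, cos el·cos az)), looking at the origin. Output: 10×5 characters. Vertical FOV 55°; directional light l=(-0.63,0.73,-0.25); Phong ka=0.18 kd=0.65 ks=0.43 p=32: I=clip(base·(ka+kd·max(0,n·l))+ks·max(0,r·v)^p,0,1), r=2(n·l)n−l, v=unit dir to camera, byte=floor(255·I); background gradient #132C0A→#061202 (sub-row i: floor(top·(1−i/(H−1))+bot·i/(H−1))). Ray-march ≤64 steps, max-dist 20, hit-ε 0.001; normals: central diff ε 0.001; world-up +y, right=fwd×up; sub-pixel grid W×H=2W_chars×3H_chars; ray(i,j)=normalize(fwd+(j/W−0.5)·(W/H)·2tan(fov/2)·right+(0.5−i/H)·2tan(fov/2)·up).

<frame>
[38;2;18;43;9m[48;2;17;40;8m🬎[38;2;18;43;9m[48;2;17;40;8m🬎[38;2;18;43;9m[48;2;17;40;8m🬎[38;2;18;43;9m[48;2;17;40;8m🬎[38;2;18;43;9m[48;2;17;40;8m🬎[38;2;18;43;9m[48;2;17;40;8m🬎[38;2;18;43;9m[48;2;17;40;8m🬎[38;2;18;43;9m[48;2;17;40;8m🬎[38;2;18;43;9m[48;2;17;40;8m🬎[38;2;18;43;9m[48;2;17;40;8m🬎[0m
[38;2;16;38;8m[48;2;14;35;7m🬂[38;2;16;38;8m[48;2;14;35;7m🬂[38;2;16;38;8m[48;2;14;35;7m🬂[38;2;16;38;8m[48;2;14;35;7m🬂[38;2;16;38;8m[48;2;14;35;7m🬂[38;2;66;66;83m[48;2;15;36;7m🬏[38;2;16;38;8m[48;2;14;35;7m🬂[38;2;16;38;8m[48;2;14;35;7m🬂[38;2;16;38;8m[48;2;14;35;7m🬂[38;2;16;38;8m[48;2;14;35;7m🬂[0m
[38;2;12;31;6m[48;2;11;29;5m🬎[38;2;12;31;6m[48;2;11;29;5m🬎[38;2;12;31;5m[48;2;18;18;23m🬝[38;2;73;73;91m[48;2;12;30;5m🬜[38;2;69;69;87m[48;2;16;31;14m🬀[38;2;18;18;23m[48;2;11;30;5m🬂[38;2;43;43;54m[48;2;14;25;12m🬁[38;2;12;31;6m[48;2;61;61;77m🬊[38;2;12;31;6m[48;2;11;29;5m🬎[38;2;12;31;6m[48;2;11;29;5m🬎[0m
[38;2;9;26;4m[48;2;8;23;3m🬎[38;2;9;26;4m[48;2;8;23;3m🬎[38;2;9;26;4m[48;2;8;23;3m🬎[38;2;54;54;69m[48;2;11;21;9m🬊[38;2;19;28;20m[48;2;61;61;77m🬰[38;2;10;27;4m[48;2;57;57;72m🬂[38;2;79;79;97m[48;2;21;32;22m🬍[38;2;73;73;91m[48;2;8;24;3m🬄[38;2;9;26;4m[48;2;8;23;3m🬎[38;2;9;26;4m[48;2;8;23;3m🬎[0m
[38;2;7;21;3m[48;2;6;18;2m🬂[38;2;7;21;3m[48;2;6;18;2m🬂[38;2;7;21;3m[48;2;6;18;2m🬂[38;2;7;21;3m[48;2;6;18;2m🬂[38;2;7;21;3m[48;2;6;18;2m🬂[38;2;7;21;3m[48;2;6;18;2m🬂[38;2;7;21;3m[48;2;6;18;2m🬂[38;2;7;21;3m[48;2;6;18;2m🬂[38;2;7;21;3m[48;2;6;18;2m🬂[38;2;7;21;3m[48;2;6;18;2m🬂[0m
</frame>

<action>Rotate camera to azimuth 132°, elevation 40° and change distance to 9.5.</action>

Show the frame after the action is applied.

<frame>
[38;2;18;43;9m[48;2;17;40;8m🬎[38;2;18;43;9m[48;2;17;40;8m🬎[38;2;18;43;9m[48;2;17;40;8m🬎[38;2;18;43;9m[48;2;17;40;8m🬎[38;2;18;43;9m[48;2;17;40;8m🬎[38;2;18;43;9m[48;2;17;40;8m🬎[38;2;18;43;9m[48;2;17;40;8m🬎[38;2;18;43;9m[48;2;17;40;8m🬎[38;2;18;43;9m[48;2;17;40;8m🬎[38;2;18;43;9m[48;2;17;40;8m🬎[0m
[38;2;16;38;8m[48;2;14;35;7m🬂[38;2;16;38;8m[48;2;14;35;7m🬂[38;2;16;38;8m[48;2;14;35;7m🬂[38;2;16;38;8m[48;2;14;35;7m🬂[38;2;16;38;8m[48;2;14;35;7m🬂[38;2;16;38;8m[48;2;14;35;7m🬂[38;2;16;38;8m[48;2;14;35;7m🬂[38;2;16;38;8m[48;2;14;35;7m🬂[38;2;16;38;8m[48;2;14;35;7m🬂[38;2;16;38;8m[48;2;14;35;7m🬂[0m
[38;2;12;31;6m[48;2;11;29;5m🬎[38;2;12;31;6m[48;2;11;29;5m🬎[38;2;12;31;6m[48;2;11;29;5m🬎[38;2;12;31;6m[48;2;11;29;5m🬎[38;2;74;74;93m[48;2;12;30;5m🬔[38;2;48;48;60m[48;2;11;30;5m🬂[38;2;46;46;58m[48;2;13;28;9m🬏[38;2;12;31;6m[48;2;11;29;5m🬎[38;2;12;31;6m[48;2;11;29;5m🬎[38;2;12;31;6m[48;2;11;29;5m🬎[0m
[38;2;9;26;4m[48;2;8;23;3m🬎[38;2;9;26;4m[48;2;8;23;3m🬎[38;2;9;26;4m[48;2;8;23;3m🬎[38;2;9;26;4m[48;2;8;23;3m🬎[38;2;48;48;61m[48;2;10;22;7m🬁[38;2;61;61;77m[48;2;8;24;3m🬂[38;2;45;45;57m[48;2;8;24;3m🬀[38;2;9;26;4m[48;2;8;23;3m🬎[38;2;9;26;4m[48;2;8;23;3m🬎[38;2;9;26;4m[48;2;8;23;3m🬎[0m
[38;2;7;21;3m[48;2;6;18;2m🬂[38;2;7;21;3m[48;2;6;18;2m🬂[38;2;7;21;3m[48;2;6;18;2m🬂[38;2;7;21;3m[48;2;6;18;2m🬂[38;2;7;21;3m[48;2;6;18;2m🬂[38;2;7;21;3m[48;2;6;18;2m🬂[38;2;7;21;3m[48;2;6;18;2m🬂[38;2;7;21;3m[48;2;6;18;2m🬂[38;2;7;21;3m[48;2;6;18;2m🬂[38;2;7;21;3m[48;2;6;18;2m🬂[0m
</frame>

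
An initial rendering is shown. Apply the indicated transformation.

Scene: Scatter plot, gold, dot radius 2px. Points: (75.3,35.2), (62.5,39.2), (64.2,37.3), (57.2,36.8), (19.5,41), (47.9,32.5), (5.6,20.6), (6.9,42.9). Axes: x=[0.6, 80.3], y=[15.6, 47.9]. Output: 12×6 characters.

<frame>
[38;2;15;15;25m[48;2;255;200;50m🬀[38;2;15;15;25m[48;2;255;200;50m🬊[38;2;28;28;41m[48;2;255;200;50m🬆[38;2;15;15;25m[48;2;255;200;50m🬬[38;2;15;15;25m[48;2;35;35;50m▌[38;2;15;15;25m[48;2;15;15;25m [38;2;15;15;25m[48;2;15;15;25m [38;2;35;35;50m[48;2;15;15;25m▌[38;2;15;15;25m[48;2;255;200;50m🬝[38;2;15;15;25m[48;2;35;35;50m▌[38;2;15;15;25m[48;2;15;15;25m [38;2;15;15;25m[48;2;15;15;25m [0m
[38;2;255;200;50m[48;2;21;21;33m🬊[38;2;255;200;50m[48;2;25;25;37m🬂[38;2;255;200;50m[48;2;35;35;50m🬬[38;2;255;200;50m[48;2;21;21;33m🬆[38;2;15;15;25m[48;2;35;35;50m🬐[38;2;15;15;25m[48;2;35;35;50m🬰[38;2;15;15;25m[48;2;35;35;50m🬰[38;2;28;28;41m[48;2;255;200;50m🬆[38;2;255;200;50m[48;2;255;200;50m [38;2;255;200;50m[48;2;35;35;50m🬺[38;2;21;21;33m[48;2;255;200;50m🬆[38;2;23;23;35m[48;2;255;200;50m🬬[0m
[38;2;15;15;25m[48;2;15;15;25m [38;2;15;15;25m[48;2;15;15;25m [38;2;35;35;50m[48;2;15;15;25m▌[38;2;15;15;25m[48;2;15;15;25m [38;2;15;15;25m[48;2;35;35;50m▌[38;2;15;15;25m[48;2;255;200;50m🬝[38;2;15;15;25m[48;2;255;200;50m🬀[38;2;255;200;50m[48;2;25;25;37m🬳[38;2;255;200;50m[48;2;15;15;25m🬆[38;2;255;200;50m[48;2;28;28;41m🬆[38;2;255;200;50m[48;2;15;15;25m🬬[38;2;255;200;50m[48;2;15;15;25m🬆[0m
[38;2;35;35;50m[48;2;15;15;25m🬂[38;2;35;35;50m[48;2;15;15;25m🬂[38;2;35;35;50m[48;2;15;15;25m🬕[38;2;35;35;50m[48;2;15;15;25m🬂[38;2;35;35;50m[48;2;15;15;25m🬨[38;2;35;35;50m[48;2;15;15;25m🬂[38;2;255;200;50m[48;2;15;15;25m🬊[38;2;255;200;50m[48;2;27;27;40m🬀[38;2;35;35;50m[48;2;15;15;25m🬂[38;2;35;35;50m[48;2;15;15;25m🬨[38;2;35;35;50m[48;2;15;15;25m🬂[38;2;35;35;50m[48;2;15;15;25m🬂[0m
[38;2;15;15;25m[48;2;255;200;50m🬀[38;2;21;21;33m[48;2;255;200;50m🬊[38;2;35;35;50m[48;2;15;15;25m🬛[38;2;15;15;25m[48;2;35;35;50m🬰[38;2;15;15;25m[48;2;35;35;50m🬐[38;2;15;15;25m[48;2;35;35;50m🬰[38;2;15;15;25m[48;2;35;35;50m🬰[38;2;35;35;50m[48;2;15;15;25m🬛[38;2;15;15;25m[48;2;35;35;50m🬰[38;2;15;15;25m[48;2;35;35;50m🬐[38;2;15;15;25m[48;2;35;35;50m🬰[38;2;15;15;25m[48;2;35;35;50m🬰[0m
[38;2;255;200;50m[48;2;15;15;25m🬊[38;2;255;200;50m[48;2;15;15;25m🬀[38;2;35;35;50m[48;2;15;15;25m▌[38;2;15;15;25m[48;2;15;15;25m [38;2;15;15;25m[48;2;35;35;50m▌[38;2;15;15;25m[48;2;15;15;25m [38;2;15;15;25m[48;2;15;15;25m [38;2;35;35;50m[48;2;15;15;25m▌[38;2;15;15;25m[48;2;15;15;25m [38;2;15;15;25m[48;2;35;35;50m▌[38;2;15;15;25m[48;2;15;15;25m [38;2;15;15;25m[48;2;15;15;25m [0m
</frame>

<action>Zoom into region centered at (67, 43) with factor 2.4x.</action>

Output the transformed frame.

<frame>
[38;2;15;15;25m[48;2;15;15;25m [38;2;15;15;25m[48;2;15;15;25m [38;2;35;35;50m[48;2;15;15;25m▌[38;2;15;15;25m[48;2;15;15;25m [38;2;15;15;25m[48;2;35;35;50m▌[38;2;15;15;25m[48;2;15;15;25m [38;2;15;15;25m[48;2;15;15;25m [38;2;35;35;50m[48;2;15;15;25m▌[38;2;15;15;25m[48;2;15;15;25m [38;2;15;15;25m[48;2;35;35;50m▌[38;2;15;15;25m[48;2;15;15;25m [38;2;15;15;25m[48;2;15;15;25m [0m
[38;2;15;15;25m[48;2;35;35;50m🬰[38;2;15;15;25m[48;2;35;35;50m🬰[38;2;35;35;50m[48;2;15;15;25m🬛[38;2;15;15;25m[48;2;35;35;50m🬰[38;2;15;15;25m[48;2;35;35;50m🬐[38;2;15;15;25m[48;2;35;35;50m🬰[38;2;15;15;25m[48;2;35;35;50m🬰[38;2;35;35;50m[48;2;15;15;25m🬛[38;2;15;15;25m[48;2;35;35;50m🬰[38;2;15;15;25m[48;2;35;35;50m🬐[38;2;15;15;25m[48;2;35;35;50m🬰[38;2;15;15;25m[48;2;35;35;50m🬰[0m
[38;2;15;15;25m[48;2;15;15;25m [38;2;15;15;25m[48;2;15;15;25m [38;2;35;35;50m[48;2;15;15;25m▌[38;2;15;15;25m[48;2;15;15;25m [38;2;15;15;25m[48;2;35;35;50m▌[38;2;15;15;25m[48;2;15;15;25m [38;2;15;15;25m[48;2;15;15;25m [38;2;35;35;50m[48;2;15;15;25m▌[38;2;15;15;25m[48;2;15;15;25m [38;2;15;15;25m[48;2;35;35;50m▌[38;2;15;15;25m[48;2;15;15;25m [38;2;15;15;25m[48;2;15;15;25m [0m
[38;2;35;35;50m[48;2;15;15;25m🬂[38;2;35;35;50m[48;2;15;15;25m🬂[38;2;35;35;50m[48;2;15;15;25m🬕[38;2;35;35;50m[48;2;15;15;25m🬂[38;2;31;31;45m[48;2;255;200;50m🬬[38;2;35;35;50m[48;2;15;15;25m🬂[38;2;35;35;50m[48;2;15;15;25m🬂[38;2;35;35;50m[48;2;15;15;25m🬕[38;2;35;35;50m[48;2;15;15;25m🬂[38;2;35;35;50m[48;2;15;15;25m🬨[38;2;35;35;50m[48;2;15;15;25m🬂[38;2;35;35;50m[48;2;15;15;25m🬂[0m
[38;2;15;15;25m[48;2;35;35;50m🬰[38;2;15;15;25m[48;2;35;35;50m🬰[38;2;27;27;40m[48;2;255;200;50m🬬[38;2;15;15;25m[48;2;255;200;50m🬐[38;2;255;200;50m[48;2;255;200;50m [38;2;20;20;31m[48;2;255;200;50m🬨[38;2;15;15;25m[48;2;35;35;50m🬰[38;2;35;35;50m[48;2;15;15;25m🬛[38;2;15;15;25m[48;2;35;35;50m🬰[38;2;15;15;25m[48;2;35;35;50m🬐[38;2;15;15;25m[48;2;35;35;50m🬰[38;2;15;15;25m[48;2;35;35;50m🬰[0m
[38;2;15;15;25m[48;2;15;15;25m [38;2;15;15;25m[48;2;255;200;50m🬐[38;2;255;200;50m[48;2;255;200;50m [38;2;15;15;25m[48;2;255;200;50m🬶[38;2;255;200;50m[48;2;15;15;25m🬬[38;2;255;200;50m[48;2;15;15;25m🬆[38;2;15;15;25m[48;2;15;15;25m [38;2;35;35;50m[48;2;15;15;25m▌[38;2;15;15;25m[48;2;15;15;25m [38;2;15;15;25m[48;2;35;35;50m▌[38;2;15;15;25m[48;2;15;15;25m [38;2;15;15;25m[48;2;15;15;25m [0m
</frame>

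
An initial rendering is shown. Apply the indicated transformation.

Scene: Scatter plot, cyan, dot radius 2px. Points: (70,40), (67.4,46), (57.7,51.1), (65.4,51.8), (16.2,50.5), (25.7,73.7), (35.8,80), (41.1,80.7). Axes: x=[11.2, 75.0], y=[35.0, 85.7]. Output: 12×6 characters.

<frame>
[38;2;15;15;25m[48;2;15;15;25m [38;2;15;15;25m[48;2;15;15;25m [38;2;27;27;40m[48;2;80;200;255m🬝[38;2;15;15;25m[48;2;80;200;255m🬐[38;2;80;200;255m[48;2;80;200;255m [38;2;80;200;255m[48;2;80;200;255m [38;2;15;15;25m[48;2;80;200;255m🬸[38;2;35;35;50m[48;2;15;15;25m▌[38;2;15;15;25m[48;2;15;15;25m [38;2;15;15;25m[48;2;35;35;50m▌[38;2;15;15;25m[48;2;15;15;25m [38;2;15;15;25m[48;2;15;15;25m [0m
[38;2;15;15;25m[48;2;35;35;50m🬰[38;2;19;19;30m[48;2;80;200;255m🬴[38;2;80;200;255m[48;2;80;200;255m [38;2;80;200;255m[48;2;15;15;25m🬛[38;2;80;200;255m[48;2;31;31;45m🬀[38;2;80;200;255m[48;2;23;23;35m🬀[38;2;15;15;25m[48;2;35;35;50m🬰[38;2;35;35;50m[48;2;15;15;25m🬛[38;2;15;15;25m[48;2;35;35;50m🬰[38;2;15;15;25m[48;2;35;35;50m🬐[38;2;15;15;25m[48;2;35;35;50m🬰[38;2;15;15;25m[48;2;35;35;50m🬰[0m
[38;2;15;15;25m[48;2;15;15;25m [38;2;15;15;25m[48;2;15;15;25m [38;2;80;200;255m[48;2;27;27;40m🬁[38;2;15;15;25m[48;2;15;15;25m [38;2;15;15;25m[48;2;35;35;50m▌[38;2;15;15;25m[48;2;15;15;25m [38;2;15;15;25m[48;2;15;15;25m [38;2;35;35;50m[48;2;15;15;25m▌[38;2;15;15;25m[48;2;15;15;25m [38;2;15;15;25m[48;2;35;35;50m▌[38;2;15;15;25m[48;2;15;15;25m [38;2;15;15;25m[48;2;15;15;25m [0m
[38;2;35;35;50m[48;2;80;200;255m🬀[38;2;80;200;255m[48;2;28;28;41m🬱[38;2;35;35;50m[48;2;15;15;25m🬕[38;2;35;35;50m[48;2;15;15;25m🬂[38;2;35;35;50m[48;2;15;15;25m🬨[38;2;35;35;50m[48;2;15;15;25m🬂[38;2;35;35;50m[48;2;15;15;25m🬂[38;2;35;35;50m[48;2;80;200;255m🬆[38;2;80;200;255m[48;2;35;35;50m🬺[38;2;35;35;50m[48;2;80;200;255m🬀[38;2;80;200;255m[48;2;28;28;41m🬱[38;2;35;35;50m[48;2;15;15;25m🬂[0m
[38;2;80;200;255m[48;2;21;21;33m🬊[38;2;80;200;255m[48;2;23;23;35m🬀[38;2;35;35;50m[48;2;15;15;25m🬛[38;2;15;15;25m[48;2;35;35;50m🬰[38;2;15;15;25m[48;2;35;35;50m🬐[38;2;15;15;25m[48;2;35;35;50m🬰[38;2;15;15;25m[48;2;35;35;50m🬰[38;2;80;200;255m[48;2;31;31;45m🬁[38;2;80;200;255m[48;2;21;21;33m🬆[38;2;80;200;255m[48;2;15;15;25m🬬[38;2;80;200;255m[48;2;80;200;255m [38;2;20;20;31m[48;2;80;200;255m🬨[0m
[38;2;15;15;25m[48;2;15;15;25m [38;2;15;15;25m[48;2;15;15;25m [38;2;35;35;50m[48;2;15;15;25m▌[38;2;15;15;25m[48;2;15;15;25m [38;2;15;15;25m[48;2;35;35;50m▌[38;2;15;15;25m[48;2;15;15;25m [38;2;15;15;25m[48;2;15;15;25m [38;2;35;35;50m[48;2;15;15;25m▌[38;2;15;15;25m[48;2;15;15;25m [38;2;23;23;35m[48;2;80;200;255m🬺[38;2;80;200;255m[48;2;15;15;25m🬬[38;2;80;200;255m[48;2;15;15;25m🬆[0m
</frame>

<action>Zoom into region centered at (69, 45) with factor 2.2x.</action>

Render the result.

<frame>
[38;2;15;15;25m[48;2;15;15;25m [38;2;15;15;25m[48;2;80;200;255m🬬[38;2;35;35;50m[48;2;15;15;25m▌[38;2;15;15;25m[48;2;80;200;255m🬝[38;2;28;28;41m[48;2;80;200;255m🬊[38;2;15;15;25m[48;2;15;15;25m [38;2;15;15;25m[48;2;15;15;25m [38;2;35;35;50m[48;2;15;15;25m▌[38;2;15;15;25m[48;2;15;15;25m [38;2;15;15;25m[48;2;35;35;50m▌[38;2;15;15;25m[48;2;15;15;25m [38;2;15;15;25m[48;2;15;15;25m [0m
[38;2;15;15;25m[48;2;80;200;255m🬐[38;2;80;200;255m[48;2;80;200;255m [38;2;27;27;40m[48;2;80;200;255m🬸[38;2;80;200;255m[48;2;21;21;33m🬊[38;2;80;200;255m[48;2;35;35;50m🬝[38;2;80;200;255m[48;2;25;25;37m🬐[38;2;15;15;25m[48;2;35;35;50m🬰[38;2;35;35;50m[48;2;15;15;25m🬛[38;2;15;15;25m[48;2;35;35;50m🬰[38;2;15;15;25m[48;2;35;35;50m🬐[38;2;15;15;25m[48;2;35;35;50m🬰[38;2;15;15;25m[48;2;35;35;50m🬰[0m
[38;2;15;15;25m[48;2;15;15;25m [38;2;80;200;255m[48;2;15;15;25m🬀[38;2;35;35;50m[48;2;15;15;25m▌[38;2;15;15;25m[48;2;15;15;25m [38;2;15;15;25m[48;2;80;200;255m🬐[38;2;80;200;255m[48;2;80;200;255m [38;2;15;15;25m[48;2;80;200;255m🬸[38;2;35;35;50m[48;2;15;15;25m▌[38;2;15;15;25m[48;2;15;15;25m [38;2;15;15;25m[48;2;35;35;50m▌[38;2;15;15;25m[48;2;15;15;25m [38;2;15;15;25m[48;2;15;15;25m [0m
[38;2;35;35;50m[48;2;15;15;25m🬂[38;2;35;35;50m[48;2;15;15;25m🬂[38;2;35;35;50m[48;2;15;15;25m🬕[38;2;35;35;50m[48;2;15;15;25m🬂[38;2;35;35;50m[48;2;15;15;25m🬨[38;2;80;200;255m[48;2;20;20;31m🬟[38;2;80;200;255m[48;2;28;28;41m🬱[38;2;35;35;50m[48;2;15;15;25m🬕[38;2;35;35;50m[48;2;15;15;25m🬂[38;2;35;35;50m[48;2;15;15;25m🬨[38;2;35;35;50m[48;2;15;15;25m🬂[38;2;35;35;50m[48;2;15;15;25m🬂[0m
[38;2;15;15;25m[48;2;35;35;50m🬰[38;2;15;15;25m[48;2;35;35;50m🬰[38;2;35;35;50m[48;2;15;15;25m🬛[38;2;15;15;25m[48;2;35;35;50m🬰[38;2;15;15;25m[48;2;35;35;50m🬐[38;2;80;200;255m[48;2;21;21;33m🬊[38;2;80;200;255m[48;2;15;15;25m🬝[38;2;80;200;255m[48;2;27;27;40m🬀[38;2;15;15;25m[48;2;35;35;50m🬰[38;2;15;15;25m[48;2;35;35;50m🬐[38;2;15;15;25m[48;2;35;35;50m🬰[38;2;15;15;25m[48;2;35;35;50m🬰[0m
[38;2;15;15;25m[48;2;15;15;25m [38;2;15;15;25m[48;2;15;15;25m [38;2;35;35;50m[48;2;15;15;25m▌[38;2;15;15;25m[48;2;15;15;25m [38;2;15;15;25m[48;2;35;35;50m▌[38;2;15;15;25m[48;2;15;15;25m [38;2;15;15;25m[48;2;15;15;25m [38;2;35;35;50m[48;2;15;15;25m▌[38;2;15;15;25m[48;2;15;15;25m [38;2;15;15;25m[48;2;35;35;50m▌[38;2;15;15;25m[48;2;15;15;25m [38;2;15;15;25m[48;2;15;15;25m [0m
</frame>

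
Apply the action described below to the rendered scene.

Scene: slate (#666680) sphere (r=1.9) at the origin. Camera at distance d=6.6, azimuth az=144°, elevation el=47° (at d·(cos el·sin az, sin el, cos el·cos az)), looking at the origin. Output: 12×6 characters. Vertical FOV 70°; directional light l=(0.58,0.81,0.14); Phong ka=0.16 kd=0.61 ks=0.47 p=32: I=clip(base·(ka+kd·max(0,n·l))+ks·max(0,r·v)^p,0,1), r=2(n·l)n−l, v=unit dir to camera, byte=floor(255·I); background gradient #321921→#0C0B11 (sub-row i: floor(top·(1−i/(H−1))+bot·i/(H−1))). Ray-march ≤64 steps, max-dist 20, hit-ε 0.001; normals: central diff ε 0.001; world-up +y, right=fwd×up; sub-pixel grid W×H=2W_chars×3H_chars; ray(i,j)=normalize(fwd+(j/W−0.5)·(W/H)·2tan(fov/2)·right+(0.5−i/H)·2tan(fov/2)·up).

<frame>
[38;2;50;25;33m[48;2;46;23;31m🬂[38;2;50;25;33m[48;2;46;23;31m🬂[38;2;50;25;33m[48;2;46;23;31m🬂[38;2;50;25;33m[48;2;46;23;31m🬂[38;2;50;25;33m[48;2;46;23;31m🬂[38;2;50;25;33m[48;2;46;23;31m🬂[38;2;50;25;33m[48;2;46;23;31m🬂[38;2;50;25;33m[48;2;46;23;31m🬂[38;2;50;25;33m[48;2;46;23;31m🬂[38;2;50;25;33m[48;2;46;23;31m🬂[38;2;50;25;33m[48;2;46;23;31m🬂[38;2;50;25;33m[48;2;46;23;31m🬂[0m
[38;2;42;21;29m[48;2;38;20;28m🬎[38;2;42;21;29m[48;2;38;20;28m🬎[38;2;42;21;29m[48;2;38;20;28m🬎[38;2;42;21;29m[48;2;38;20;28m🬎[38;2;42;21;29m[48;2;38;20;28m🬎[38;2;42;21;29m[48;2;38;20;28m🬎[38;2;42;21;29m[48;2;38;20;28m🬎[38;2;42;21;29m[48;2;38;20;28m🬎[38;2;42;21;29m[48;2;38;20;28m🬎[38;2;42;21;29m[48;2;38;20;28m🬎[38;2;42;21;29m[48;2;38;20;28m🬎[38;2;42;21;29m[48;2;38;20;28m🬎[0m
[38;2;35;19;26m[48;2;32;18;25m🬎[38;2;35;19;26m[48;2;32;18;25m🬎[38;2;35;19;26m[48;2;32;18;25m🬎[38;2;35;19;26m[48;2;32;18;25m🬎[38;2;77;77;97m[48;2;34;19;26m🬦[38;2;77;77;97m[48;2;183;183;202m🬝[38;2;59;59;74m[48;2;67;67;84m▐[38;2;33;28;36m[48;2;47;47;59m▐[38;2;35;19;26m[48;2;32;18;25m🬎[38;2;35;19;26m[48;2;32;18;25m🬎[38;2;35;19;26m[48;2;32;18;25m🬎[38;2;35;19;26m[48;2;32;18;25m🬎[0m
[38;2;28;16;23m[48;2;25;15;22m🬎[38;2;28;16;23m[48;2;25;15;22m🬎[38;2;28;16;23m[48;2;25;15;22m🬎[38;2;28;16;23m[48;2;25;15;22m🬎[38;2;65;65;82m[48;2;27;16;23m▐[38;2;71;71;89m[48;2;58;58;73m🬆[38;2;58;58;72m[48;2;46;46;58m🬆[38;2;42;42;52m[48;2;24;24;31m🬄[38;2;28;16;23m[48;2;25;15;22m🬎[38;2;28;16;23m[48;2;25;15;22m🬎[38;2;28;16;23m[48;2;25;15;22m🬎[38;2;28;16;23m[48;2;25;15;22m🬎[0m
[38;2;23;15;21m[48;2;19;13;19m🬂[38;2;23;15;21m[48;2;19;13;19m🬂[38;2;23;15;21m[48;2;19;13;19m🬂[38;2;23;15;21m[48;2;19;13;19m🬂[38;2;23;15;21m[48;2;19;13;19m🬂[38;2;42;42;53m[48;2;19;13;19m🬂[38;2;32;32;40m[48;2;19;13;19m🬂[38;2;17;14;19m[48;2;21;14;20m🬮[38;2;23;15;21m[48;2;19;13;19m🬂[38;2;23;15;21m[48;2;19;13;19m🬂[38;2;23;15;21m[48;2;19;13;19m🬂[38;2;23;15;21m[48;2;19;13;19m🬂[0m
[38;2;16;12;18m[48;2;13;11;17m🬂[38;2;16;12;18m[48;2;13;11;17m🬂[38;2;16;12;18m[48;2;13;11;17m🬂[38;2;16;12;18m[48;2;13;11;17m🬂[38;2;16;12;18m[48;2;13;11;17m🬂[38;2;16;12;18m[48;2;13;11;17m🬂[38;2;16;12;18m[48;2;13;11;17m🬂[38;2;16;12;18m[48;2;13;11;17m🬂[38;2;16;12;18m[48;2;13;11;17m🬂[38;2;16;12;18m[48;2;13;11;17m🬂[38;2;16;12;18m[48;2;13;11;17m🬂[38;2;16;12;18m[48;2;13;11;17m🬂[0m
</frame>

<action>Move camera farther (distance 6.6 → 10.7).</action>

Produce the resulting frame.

<frame>
[38;2;50;25;33m[48;2;46;23;31m🬂[38;2;50;25;33m[48;2;46;23;31m🬂[38;2;50;25;33m[48;2;46;23;31m🬂[38;2;50;25;33m[48;2;46;23;31m🬂[38;2;50;25;33m[48;2;46;23;31m🬂[38;2;50;25;33m[48;2;46;23;31m🬂[38;2;50;25;33m[48;2;46;23;31m🬂[38;2;50;25;33m[48;2;46;23;31m🬂[38;2;50;25;33m[48;2;46;23;31m🬂[38;2;50;25;33m[48;2;46;23;31m🬂[38;2;50;25;33m[48;2;46;23;31m🬂[38;2;50;25;33m[48;2;46;23;31m🬂[0m
[38;2;42;21;29m[48;2;38;20;28m🬎[38;2;42;21;29m[48;2;38;20;28m🬎[38;2;42;21;29m[48;2;38;20;28m🬎[38;2;42;21;29m[48;2;38;20;28m🬎[38;2;42;21;29m[48;2;38;20;28m🬎[38;2;42;21;29m[48;2;38;20;28m🬎[38;2;42;21;29m[48;2;38;20;28m🬎[38;2;42;21;29m[48;2;38;20;28m🬎[38;2;42;21;29m[48;2;38;20;28m🬎[38;2;42;21;29m[48;2;38;20;28m🬎[38;2;42;21;29m[48;2;38;20;28m🬎[38;2;42;21;29m[48;2;38;20;28m🬎[0m
[38;2;35;19;26m[48;2;32;18;25m🬎[38;2;35;19;26m[48;2;32;18;25m🬎[38;2;35;19;26m[48;2;32;18;25m🬎[38;2;35;19;26m[48;2;32;18;25m🬎[38;2;35;19;26m[48;2;32;18;25m🬎[38;2;35;19;26m[48;2;73;73;92m🬆[38;2;37;27;35m[48;2;61;61;76m🬊[38;2;34;19;26m[48;2;17;17;22m🬬[38;2;35;19;26m[48;2;32;18;25m🬎[38;2;35;19;26m[48;2;32;18;25m🬎[38;2;35;19;26m[48;2;32;18;25m🬎[38;2;35;19;26m[48;2;32;18;25m🬎[0m
[38;2;28;16;23m[48;2;25;15;22m🬎[38;2;28;16;23m[48;2;25;15;22m🬎[38;2;28;16;23m[48;2;25;15;22m🬎[38;2;28;16;23m[48;2;25;15;22m🬎[38;2;28;16;23m[48;2;25;15;22m🬎[38;2;65;65;81m[48;2;27;22;30m🬎[38;2;53;53;66m[48;2;25;25;31m🬆[38;2;26;15;22m[48;2;17;17;21m🬷[38;2;28;16;23m[48;2;25;15;22m🬎[38;2;28;16;23m[48;2;25;15;22m🬎[38;2;28;16;23m[48;2;25;15;22m🬎[38;2;28;16;23m[48;2;25;15;22m🬎[0m
[38;2;23;15;21m[48;2;19;13;19m🬂[38;2;23;15;21m[48;2;19;13;19m🬂[38;2;23;15;21m[48;2;19;13;19m🬂[38;2;23;15;21m[48;2;19;13;19m🬂[38;2;23;15;21m[48;2;19;13;19m🬂[38;2;23;15;21m[48;2;19;13;19m🬂[38;2;23;15;21m[48;2;19;13;19m🬂[38;2;23;15;21m[48;2;19;13;19m🬂[38;2;23;15;21m[48;2;19;13;19m🬂[38;2;23;15;21m[48;2;19;13;19m🬂[38;2;23;15;21m[48;2;19;13;19m🬂[38;2;23;15;21m[48;2;19;13;19m🬂[0m
[38;2;16;12;18m[48;2;13;11;17m🬂[38;2;16;12;18m[48;2;13;11;17m🬂[38;2;16;12;18m[48;2;13;11;17m🬂[38;2;16;12;18m[48;2;13;11;17m🬂[38;2;16;12;18m[48;2;13;11;17m🬂[38;2;16;12;18m[48;2;13;11;17m🬂[38;2;16;12;18m[48;2;13;11;17m🬂[38;2;16;12;18m[48;2;13;11;17m🬂[38;2;16;12;18m[48;2;13;11;17m🬂[38;2;16;12;18m[48;2;13;11;17m🬂[38;2;16;12;18m[48;2;13;11;17m🬂[38;2;16;12;18m[48;2;13;11;17m🬂[0m
</frame>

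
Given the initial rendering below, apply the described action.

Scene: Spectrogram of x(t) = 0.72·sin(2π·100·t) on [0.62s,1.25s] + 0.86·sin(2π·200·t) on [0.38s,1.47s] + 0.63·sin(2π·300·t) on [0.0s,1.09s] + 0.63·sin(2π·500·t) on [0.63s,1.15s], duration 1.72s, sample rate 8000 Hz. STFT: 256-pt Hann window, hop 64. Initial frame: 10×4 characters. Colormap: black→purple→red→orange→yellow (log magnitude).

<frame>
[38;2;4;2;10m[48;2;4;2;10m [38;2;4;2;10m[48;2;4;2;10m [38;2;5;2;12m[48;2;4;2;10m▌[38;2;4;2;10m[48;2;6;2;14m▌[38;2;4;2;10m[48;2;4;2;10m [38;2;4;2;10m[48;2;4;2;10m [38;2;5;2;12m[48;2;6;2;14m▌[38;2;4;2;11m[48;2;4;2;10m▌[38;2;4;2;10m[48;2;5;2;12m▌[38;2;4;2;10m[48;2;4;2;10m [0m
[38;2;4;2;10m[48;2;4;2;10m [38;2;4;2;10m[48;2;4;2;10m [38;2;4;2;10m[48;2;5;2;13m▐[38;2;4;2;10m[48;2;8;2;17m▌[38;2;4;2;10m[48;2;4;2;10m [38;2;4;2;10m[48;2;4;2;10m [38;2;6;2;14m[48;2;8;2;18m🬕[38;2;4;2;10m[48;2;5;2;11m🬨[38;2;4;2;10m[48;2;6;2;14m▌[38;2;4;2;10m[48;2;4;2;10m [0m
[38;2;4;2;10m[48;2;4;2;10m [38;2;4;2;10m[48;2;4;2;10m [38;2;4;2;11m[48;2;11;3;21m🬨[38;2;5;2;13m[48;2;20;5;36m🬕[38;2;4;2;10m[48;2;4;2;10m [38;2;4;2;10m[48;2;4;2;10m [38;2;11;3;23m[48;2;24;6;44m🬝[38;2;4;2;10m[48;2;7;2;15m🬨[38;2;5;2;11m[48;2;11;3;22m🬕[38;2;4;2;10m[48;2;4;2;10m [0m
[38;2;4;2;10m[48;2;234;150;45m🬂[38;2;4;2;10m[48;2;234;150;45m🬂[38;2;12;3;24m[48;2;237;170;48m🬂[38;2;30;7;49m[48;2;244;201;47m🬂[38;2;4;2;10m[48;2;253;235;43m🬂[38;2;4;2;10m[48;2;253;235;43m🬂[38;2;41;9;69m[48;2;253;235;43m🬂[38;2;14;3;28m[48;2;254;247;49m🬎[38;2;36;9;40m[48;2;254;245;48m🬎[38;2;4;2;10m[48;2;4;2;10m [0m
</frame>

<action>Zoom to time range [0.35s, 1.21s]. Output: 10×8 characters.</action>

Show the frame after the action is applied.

<frame>
[38;2;5;2;12m[48;2;4;2;10m▌[38;2;4;2;10m[48;2;4;2;10m [38;2;4;2;10m[48;2;4;2;10m [38;2;7;2;15m[48;2;4;2;10m▌[38;2;4;2;10m[48;2;4;2;10m [38;2;4;2;10m[48;2;4;2;10m [38;2;4;2;10m[48;2;4;2;10m [38;2;4;2;10m[48;2;4;2;10m [38;2;4;2;10m[48;2;5;2;12m▌[38;2;4;2;10m[48;2;6;2;14m▌[0m
[38;2;4;2;10m[48;2;5;2;12m▐[38;2;4;2;10m[48;2;4;2;10m [38;2;4;2;10m[48;2;4;2;10m [38;2;4;2;10m[48;2;7;2;15m▐[38;2;4;2;10m[48;2;4;2;10m [38;2;4;2;10m[48;2;4;2;10m [38;2;4;2;10m[48;2;4;2;10m [38;2;4;2;10m[48;2;4;2;10m [38;2;4;2;10m[48;2;5;2;12m▌[38;2;4;2;10m[48;2;7;2;15m▌[0m
[38;2;4;2;10m[48;2;5;2;13m▐[38;2;4;2;10m[48;2;4;2;10m [38;2;4;2;10m[48;2;4;2;10m [38;2;4;2;10m[48;2;7;2;16m▐[38;2;4;2;10m[48;2;4;2;10m [38;2;4;2;10m[48;2;4;2;10m [38;2;4;2;10m[48;2;4;2;10m [38;2;4;2;10m[48;2;4;2;10m [38;2;4;2;10m[48;2;5;2;13m▌[38;2;4;2;10m[48;2;7;2;16m▌[0m
[38;2;4;2;10m[48;2;6;2;14m▐[38;2;4;2;10m[48;2;4;2;10m [38;2;4;2;10m[48;2;4;2;10m [38;2;4;2;10m[48;2;9;2;18m▐[38;2;4;2;10m[48;2;4;2;10m [38;2;4;2;10m[48;2;4;2;10m [38;2;4;2;10m[48;2;4;2;10m [38;2;4;2;10m[48;2;4;2;10m [38;2;4;2;10m[48;2;6;2;14m▌[38;2;4;2;10m[48;2;8;2;18m▌[0m
[38;2;4;2;10m[48;2;7;2;16m▐[38;2;4;2;10m[48;2;4;2;10m [38;2;4;2;10m[48;2;4;2;10m [38;2;4;2;10m[48;2;12;3;23m▐[38;2;4;2;10m[48;2;4;2;10m [38;2;4;2;10m[48;2;4;2;10m [38;2;4;2;10m[48;2;4;2;10m [38;2;4;2;10m[48;2;4;2;10m [38;2;4;2;10m[48;2;7;2;16m▌[38;2;4;2;11m[48;2;11;3;23m▌[0m
[38;2;4;2;10m[48;2;11;3;22m▐[38;2;4;2;10m[48;2;4;2;10m [38;2;4;2;10m[48;2;4;2;10m [38;2;4;2;10m[48;2;20;5;37m▐[38;2;4;2;10m[48;2;4;2;10m [38;2;4;2;10m[48;2;4;2;10m [38;2;4;2;10m[48;2;4;2;10m [38;2;4;2;10m[48;2;4;2;10m [38;2;4;2;10m[48;2;11;3;22m▌[38;2;5;2;12m[48;2;19;5;36m▌[0m
[38;2;7;2;16m[48;2;30;7;54m🬨[38;2;4;2;10m[48;2;6;2;14m🬎[38;2;4;2;10m[48;2;6;2;14m🬎[38;2;26;6;42m[48;2;253;225;40m🬎[38;2;4;2;10m[48;2;253;225;40m🬎[38;2;4;2;10m[48;2;253;225;40m🬎[38;2;4;2;10m[48;2;253;225;40m🬎[38;2;4;2;10m[48;2;253;225;40m🬎[38;2;12;3;24m[48;2;253;225;40m🬎[38;2;27;6;45m[48;2;253;220;38m🬎[0m
[38;2;224;100;45m[48;2;252;218;36m🬡[38;2;224;101;45m[48;2;254;246;48m🬰[38;2;224;101;45m[48;2;254;246;48m🬰[38;2;250;163;14m[48;2;254;242;46m🬂[38;2;250;160;13m[48;2;254;241;46m🬂[38;2;250;160;13m[48;2;254;241;46m🬂[38;2;250;160;13m[48;2;254;241;46m🬂[38;2;250;160;13m[48;2;254;241;46m🬂[38;2;250;162;14m[48;2;254;242;46m🬂[38;2;250;164;14m[48;2;254;241;46m🬂[0m
</frame>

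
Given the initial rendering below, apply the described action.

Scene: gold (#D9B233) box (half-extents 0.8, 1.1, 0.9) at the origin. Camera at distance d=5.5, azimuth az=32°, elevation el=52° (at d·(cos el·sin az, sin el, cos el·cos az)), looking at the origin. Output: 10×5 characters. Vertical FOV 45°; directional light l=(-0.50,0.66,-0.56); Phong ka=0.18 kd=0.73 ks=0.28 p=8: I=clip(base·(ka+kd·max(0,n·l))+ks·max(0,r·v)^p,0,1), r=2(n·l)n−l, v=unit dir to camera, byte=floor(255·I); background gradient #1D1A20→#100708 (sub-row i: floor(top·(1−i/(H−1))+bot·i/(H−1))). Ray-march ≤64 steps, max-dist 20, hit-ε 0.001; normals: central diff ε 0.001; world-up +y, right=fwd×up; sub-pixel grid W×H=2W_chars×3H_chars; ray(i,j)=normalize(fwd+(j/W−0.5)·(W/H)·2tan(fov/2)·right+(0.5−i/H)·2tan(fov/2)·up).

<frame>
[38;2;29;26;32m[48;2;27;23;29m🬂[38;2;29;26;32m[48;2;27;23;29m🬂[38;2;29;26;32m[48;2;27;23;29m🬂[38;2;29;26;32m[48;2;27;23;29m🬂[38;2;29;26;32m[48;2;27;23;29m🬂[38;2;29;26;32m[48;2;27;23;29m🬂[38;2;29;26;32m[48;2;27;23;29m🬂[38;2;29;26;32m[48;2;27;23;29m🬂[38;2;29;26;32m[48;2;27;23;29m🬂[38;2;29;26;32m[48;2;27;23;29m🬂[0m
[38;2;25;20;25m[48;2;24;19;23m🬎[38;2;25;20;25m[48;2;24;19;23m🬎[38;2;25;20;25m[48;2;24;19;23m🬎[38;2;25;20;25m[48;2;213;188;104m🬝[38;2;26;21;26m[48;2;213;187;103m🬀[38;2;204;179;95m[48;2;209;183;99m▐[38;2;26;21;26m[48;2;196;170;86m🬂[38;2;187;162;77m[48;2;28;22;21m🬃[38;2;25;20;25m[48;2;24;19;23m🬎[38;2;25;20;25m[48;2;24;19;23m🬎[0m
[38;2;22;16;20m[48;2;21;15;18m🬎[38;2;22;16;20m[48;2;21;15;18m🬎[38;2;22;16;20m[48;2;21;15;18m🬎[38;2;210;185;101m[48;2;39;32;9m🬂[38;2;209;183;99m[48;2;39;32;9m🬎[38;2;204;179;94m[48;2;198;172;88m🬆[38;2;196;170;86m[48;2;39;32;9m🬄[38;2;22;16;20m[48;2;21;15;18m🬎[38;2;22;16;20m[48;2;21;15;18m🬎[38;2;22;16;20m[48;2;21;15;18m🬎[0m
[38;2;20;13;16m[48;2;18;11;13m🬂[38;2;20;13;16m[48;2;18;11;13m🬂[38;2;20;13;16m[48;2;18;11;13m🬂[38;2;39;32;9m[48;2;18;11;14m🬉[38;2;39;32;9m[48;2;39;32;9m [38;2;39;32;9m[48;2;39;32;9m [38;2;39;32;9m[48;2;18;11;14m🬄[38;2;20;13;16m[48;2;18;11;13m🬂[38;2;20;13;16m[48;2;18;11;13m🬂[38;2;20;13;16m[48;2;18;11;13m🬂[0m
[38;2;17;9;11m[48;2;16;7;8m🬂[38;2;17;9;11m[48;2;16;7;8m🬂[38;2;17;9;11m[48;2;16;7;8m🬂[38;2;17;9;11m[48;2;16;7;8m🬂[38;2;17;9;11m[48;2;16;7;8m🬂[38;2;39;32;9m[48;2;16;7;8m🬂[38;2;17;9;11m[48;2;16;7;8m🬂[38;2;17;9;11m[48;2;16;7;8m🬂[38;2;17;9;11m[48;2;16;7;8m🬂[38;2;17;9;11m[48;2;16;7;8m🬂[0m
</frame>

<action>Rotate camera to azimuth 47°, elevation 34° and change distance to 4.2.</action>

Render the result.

<frame>
[38;2;29;26;32m[48;2;27;23;29m🬂[38;2;29;26;32m[48;2;27;23;29m🬂[38;2;29;26;32m[48;2;27;23;29m🬂[38;2;29;26;32m[48;2;27;23;29m🬂[38;2;28;25;31m[48;2;174;148;64m🬎[38;2;28;25;31m[48;2;176;150;66m🬎[38;2;28;25;31m[48;2;176;150;66m🬎[38;2;29;26;32m[48;2;27;23;29m🬂[38;2;29;26;32m[48;2;27;23;29m🬂[38;2;29;26;32m[48;2;27;23;29m🬂[0m
[38;2;25;20;25m[48;2;24;19;23m🬎[38;2;25;20;25m[48;2;24;19;23m🬎[38;2;167;141;57m[48;2;31;25;16m🬂[38;2;176;150;66m[48;2;39;32;9m🬎[38;2;181;155;71m[48;2;190;164;80m🬆[38;2;185;159;75m[48;2;193;168;84m🬆[38;2;186;160;76m[48;2;39;32;9m🬎[38;2;179;153;69m[48;2;39;32;9m🬂[38;2;39;32;9m[48;2;24;19;24m🬀[38;2;25;20;25m[48;2;24;19;23m🬎[0m
[38;2;22;16;20m[48;2;21;15;18m🬎[38;2;22;16;20m[48;2;21;15;18m🬎[38;2;39;32;9m[48;2;22;16;19m▐[38;2;39;32;9m[48;2;39;32;9m [38;2;39;32;9m[48;2;39;32;9m [38;2;39;32;9m[48;2;39;32;9m [38;2;39;32;9m[48;2;39;32;9m [38;2;39;32;9m[48;2;39;32;9m [38;2;22;16;20m[48;2;21;15;18m🬎[38;2;22;16;20m[48;2;21;15;18m🬎[0m
[38;2;20;13;16m[48;2;18;11;13m🬂[38;2;20;13;16m[48;2;18;11;13m🬂[38;2;20;13;16m[48;2;18;11;13m🬂[38;2;39;32;9m[48;2;39;32;9m [38;2;39;32;9m[48;2;39;32;9m [38;2;39;32;9m[48;2;39;32;9m [38;2;39;32;9m[48;2;39;32;9m [38;2;39;32;9m[48;2;19;12;14m▌[38;2;20;13;16m[48;2;18;11;13m🬂[38;2;20;13;16m[48;2;18;11;13m🬂[0m
[38;2;17;9;11m[48;2;16;7;8m🬂[38;2;17;9;11m[48;2;16;7;8m🬂[38;2;17;9;11m[48;2;16;7;8m🬂[38;2;39;32;9m[48;2;16;7;9m🬁[38;2;39;32;9m[48;2;16;7;8m🬬[38;2;39;32;9m[48;2;16;7;8m🬝[38;2;39;32;9m[48;2;16;7;8m🬂[38;2;17;9;11m[48;2;16;7;8m🬂[38;2;17;9;11m[48;2;16;7;8m🬂[38;2;17;9;11m[48;2;16;7;8m🬂[0m
</frame>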